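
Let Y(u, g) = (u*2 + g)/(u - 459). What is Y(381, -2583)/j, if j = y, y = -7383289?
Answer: -607/191965514 ≈ -3.1620e-6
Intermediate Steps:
j = -7383289
Y(u, g) = (g + 2*u)/(-459 + u) (Y(u, g) = (2*u + g)/(-459 + u) = (g + 2*u)/(-459 + u))
Y(381, -2583)/j = ((-2583 + 2*381)/(-459 + 381))/(-7383289) = ((-2583 + 762)/(-78))*(-1/7383289) = -1/78*(-1821)*(-1/7383289) = (607/26)*(-1/7383289) = -607/191965514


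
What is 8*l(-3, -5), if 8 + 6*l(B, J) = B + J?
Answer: -64/3 ≈ -21.333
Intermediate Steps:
l(B, J) = -4/3 + B/6 + J/6 (l(B, J) = -4/3 + (B + J)/6 = -4/3 + (B/6 + J/6) = -4/3 + B/6 + J/6)
8*l(-3, -5) = 8*(-4/3 + (1/6)*(-3) + (1/6)*(-5)) = 8*(-4/3 - 1/2 - 5/6) = 8*(-8/3) = -64/3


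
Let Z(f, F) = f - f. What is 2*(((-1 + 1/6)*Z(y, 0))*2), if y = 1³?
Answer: 0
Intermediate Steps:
y = 1
Z(f, F) = 0
2*(((-1 + 1/6)*Z(y, 0))*2) = 2*(((-1 + 1/6)*0)*2) = 2*(((-1 + ⅙)*0)*2) = 2*(-⅚*0*2) = 2*(0*2) = 2*0 = 0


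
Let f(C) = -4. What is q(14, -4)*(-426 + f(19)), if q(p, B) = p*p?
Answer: -84280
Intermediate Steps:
q(p, B) = p**2
q(14, -4)*(-426 + f(19)) = 14**2*(-426 - 4) = 196*(-430) = -84280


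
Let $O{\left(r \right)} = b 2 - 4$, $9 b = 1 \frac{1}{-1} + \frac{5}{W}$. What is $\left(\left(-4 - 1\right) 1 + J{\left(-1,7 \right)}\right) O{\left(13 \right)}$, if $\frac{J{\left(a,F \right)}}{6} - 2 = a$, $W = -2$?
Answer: $- \frac{43}{9} \approx -4.7778$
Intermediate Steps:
$J{\left(a,F \right)} = 12 + 6 a$
$b = - \frac{7}{18}$ ($b = \frac{1 \frac{1}{-1} + \frac{5}{-2}}{9} = \frac{1 \left(-1\right) + 5 \left(- \frac{1}{2}\right)}{9} = \frac{-1 - \frac{5}{2}}{9} = \frac{1}{9} \left(- \frac{7}{2}\right) = - \frac{7}{18} \approx -0.38889$)
$O{\left(r \right)} = - \frac{43}{9}$ ($O{\left(r \right)} = \left(- \frac{7}{18}\right) 2 - 4 = - \frac{7}{9} - 4 = - \frac{43}{9}$)
$\left(\left(-4 - 1\right) 1 + J{\left(-1,7 \right)}\right) O{\left(13 \right)} = \left(\left(-4 - 1\right) 1 + \left(12 + 6 \left(-1\right)\right)\right) \left(- \frac{43}{9}\right) = \left(\left(-5\right) 1 + \left(12 - 6\right)\right) \left(- \frac{43}{9}\right) = \left(-5 + 6\right) \left(- \frac{43}{9}\right) = 1 \left(- \frac{43}{9}\right) = - \frac{43}{9}$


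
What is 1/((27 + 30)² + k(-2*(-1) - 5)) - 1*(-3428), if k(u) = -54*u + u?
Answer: 11682625/3408 ≈ 3428.0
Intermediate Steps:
k(u) = -53*u
1/((27 + 30)² + k(-2*(-1) - 5)) - 1*(-3428) = 1/((27 + 30)² - 53*(-2*(-1) - 5)) - 1*(-3428) = 1/(57² - 53*(2 - 5)) + 3428 = 1/(3249 - 53*(-3)) + 3428 = 1/(3249 + 159) + 3428 = 1/3408 + 3428 = 11682625/3408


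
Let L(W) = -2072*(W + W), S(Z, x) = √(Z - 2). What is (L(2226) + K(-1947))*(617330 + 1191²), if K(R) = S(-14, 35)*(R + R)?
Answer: -18779428145184 - 31709792136*I ≈ -1.8779e+13 - 3.171e+10*I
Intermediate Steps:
S(Z, x) = √(-2 + Z)
L(W) = -4144*W
K(R) = 8*I*R (K(R) = √(-2 - 14)*(R + R) = √(-16)*(2*R) = (4*I)*(2*R) = 8*I*R)
(L(2226) + K(-1947))*(617330 + 1191²) = (-4144*2226 + 8*I*(-1947))*(617330 + 1191²) = (-9224544 - 15576*I)*(617330 + 1418481) = (-9224544 - 15576*I)*2035811 = -18779428145184 - 31709792136*I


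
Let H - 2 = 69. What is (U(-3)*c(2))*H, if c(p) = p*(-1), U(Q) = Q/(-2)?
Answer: -213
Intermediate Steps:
H = 71 (H = 2 + 69 = 71)
U(Q) = -Q/2 (U(Q) = Q*(-½) = -Q/2)
c(p) = -p
(U(-3)*c(2))*H = ((-½*(-3))*(-1*2))*71 = ((3/2)*(-2))*71 = -3*71 = -213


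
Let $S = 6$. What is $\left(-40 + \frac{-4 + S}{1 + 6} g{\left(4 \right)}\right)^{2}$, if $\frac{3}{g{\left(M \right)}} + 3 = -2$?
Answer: $\frac{1976836}{1225} \approx 1613.7$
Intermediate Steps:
$g{\left(M \right)} = - \frac{3}{5}$ ($g{\left(M \right)} = \frac{3}{-3 - 2} = \frac{3}{-5} = 3 \left(- \frac{1}{5}\right) = - \frac{3}{5}$)
$\left(-40 + \frac{-4 + S}{1 + 6} g{\left(4 \right)}\right)^{2} = \left(-40 + \frac{-4 + 6}{1 + 6} \left(- \frac{3}{5}\right)\right)^{2} = \left(-40 + \frac{2}{7} \left(- \frac{3}{5}\right)\right)^{2} = \left(-40 - \frac{6}{35}\right)^{2} = \left(- \frac{1406}{35}\right)^{2} = \frac{1976836}{1225}$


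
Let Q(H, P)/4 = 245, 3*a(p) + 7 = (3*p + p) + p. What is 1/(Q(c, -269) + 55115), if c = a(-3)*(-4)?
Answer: 1/56095 ≈ 1.7827e-5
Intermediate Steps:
a(p) = -7/3 + 5*p/3 (a(p) = -7/3 + ((3*p + p) + p)/3 = -7/3 + (4*p + p)/3 = -7/3 + (5*p)/3 = -7/3 + 5*p/3)
c = 88/3 (c = (-7/3 + (5/3)*(-3))*(-4) = (-7/3 - 5)*(-4) = -22/3*(-4) = 88/3 ≈ 29.333)
Q(H, P) = 980 (Q(H, P) = 4*245 = 980)
1/(Q(c, -269) + 55115) = 1/(980 + 55115) = 1/56095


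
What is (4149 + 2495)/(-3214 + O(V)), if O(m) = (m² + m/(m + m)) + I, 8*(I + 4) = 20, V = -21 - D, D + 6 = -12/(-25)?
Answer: -2076250/929803 ≈ -2.2330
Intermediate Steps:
D = -138/25 (D = -6 - 12/(-25) = -6 - 12*(-1/25) = -6 + 12/25 = -138/25 ≈ -5.5200)
V = -387/25 (V = -21 - 1*(-138/25) = -21 + 138/25 = -387/25 ≈ -15.480)
I = -3/2 (I = -4 + (⅛)*20 = -4 + 5/2 = -3/2 ≈ -1.5000)
O(m) = -1 + m² (O(m) = (m² + m/(m + m)) - 3/2 = (m² + m/((2*m))) - 3/2 = (m² + (1/(2*m))*m) - 3/2 = (m² + ½) - 3/2 = (½ + m²) - 3/2 = -1 + m²)
(4149 + 2495)/(-3214 + O(V)) = (4149 + 2495)/(-3214 + (-1 + (-387/25)²)) = 6644/(-3214 + (-1 + 149769/625)) = 6644/(-3214 + 149144/625) = 6644/(-1859606/625) = 6644*(-625/1859606) = -2076250/929803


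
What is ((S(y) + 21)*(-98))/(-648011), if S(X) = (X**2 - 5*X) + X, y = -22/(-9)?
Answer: 19502/7498413 ≈ 0.0026008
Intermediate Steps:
y = 22/9 (y = -22*(-1/9) = 22/9 ≈ 2.4444)
S(X) = X**2 - 4*X
((S(y) + 21)*(-98))/(-648011) = ((22*(-4 + 22/9)/9 + 21)*(-98))/(-648011) = (((22/9)*(-14/9) + 21)*(-98))*(-1/648011) = ((-308/81 + 21)*(-98))*(-1/648011) = ((1393/81)*(-98))*(-1/648011) = -136514/81*(-1/648011) = 19502/7498413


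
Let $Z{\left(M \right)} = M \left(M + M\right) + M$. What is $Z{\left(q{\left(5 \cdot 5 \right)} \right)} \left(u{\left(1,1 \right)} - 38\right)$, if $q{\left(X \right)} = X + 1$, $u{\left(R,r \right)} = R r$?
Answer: $-50986$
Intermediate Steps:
$q{\left(X \right)} = 1 + X$
$Z{\left(M \right)} = M + 2 M^{2}$ ($Z{\left(M \right)} = M 2 M + M = 2 M^{2} + M = M + 2 M^{2}$)
$Z{\left(q{\left(5 \cdot 5 \right)} \right)} \left(u{\left(1,1 \right)} - 38\right) = \left(1 + 5 \cdot 5\right) \left(1 + 2 \left(1 + 5 \cdot 5\right)\right) \left(1 \cdot 1 - 38\right) = \left(1 + 25\right) \left(1 + 2 \left(1 + 25\right)\right) \left(1 - 38\right) = 26 \left(1 + 2 \cdot 26\right) \left(-37\right) = 26 \left(1 + 52\right) \left(-37\right) = 26 \cdot 53 \left(-37\right) = 1378 \left(-37\right) = -50986$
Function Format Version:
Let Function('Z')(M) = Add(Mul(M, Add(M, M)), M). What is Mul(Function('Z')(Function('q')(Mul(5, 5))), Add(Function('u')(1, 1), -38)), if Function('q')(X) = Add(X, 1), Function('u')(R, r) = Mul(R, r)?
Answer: -50986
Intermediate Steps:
Function('q')(X) = Add(1, X)
Function('Z')(M) = Add(M, Mul(2, Pow(M, 2))) (Function('Z')(M) = Add(Mul(M, Mul(2, M)), M) = Add(Mul(2, Pow(M, 2)), M) = Add(M, Mul(2, Pow(M, 2))))
Mul(Function('Z')(Function('q')(Mul(5, 5))), Add(Function('u')(1, 1), -38)) = Mul(Mul(Add(1, Mul(5, 5)), Add(1, Mul(2, Add(1, Mul(5, 5))))), Add(Mul(1, 1), -38)) = Mul(Mul(Add(1, 25), Add(1, Mul(2, Add(1, 25)))), Add(1, -38)) = Mul(Mul(26, Add(1, Mul(2, 26))), -37) = Mul(Mul(26, Add(1, 52)), -37) = Mul(Mul(26, 53), -37) = Mul(1378, -37) = -50986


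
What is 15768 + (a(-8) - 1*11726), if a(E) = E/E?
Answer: 4043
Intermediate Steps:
a(E) = 1
15768 + (a(-8) - 1*11726) = 15768 + (1 - 1*11726) = 15768 + (1 - 11726) = 15768 - 11725 = 4043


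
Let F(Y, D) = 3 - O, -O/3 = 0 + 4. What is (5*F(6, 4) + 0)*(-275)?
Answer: -20625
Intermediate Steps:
O = -12 (O = -3*(0 + 4) = -3*4 = -12)
F(Y, D) = 15 (F(Y, D) = 3 - 1*(-12) = 3 + 12 = 15)
(5*F(6, 4) + 0)*(-275) = (5*15 + 0)*(-275) = (75 + 0)*(-275) = 75*(-275) = -20625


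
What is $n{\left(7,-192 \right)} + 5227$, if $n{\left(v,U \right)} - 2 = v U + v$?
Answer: $3892$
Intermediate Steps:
$n{\left(v,U \right)} = 2 + v + U v$ ($n{\left(v,U \right)} = 2 + \left(v U + v\right) = 2 + \left(U v + v\right) = 2 + \left(v + U v\right) = 2 + v + U v$)
$n{\left(7,-192 \right)} + 5227 = \left(2 + 7 - 1344\right) + 5227 = -1335 + 5227 = 3892$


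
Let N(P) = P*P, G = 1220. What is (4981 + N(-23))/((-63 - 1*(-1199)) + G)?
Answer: 145/62 ≈ 2.3387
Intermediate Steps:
N(P) = P²
(4981 + N(-23))/((-63 - 1*(-1199)) + G) = (4981 + (-23)²)/((-63 - 1*(-1199)) + 1220) = (4981 + 529)/((-63 + 1199) + 1220) = 5510/(1136 + 1220) = 5510/2356 = 5510*(1/2356) = 145/62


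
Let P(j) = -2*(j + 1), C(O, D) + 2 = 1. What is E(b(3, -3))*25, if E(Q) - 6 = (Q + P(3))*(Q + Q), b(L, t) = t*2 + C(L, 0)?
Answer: 5400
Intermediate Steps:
C(O, D) = -1 (C(O, D) = -2 + 1 = -1)
P(j) = -2 - 2*j (P(j) = -2*(1 + j) = -2 - 2*j)
b(L, t) = -1 + 2*t (b(L, t) = t*2 - 1 = 2*t - 1 = -1 + 2*t)
E(Q) = 6 + 2*Q*(-8 + Q) (E(Q) = 6 + (Q + (-2 - 2*3))*(Q + Q) = 6 + (Q + (-2 - 6))*(2*Q) = 6 + (Q - 8)*(2*Q) = 6 + (-8 + Q)*(2*Q) = 6 + 2*Q*(-8 + Q))
E(b(3, -3))*25 = (6 - 16*(-1 + 2*(-3)) + 2*(-1 + 2*(-3))**2)*25 = (6 - 16*(-1 - 6) + 2*(-1 - 6)**2)*25 = (6 - 16*(-7) + 2*(-7)**2)*25 = (6 + 112 + 2*49)*25 = (6 + 112 + 98)*25 = 216*25 = 5400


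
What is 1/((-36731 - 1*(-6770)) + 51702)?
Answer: 1/21741 ≈ 4.5996e-5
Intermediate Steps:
1/((-36731 - 1*(-6770)) + 51702) = 1/((-36731 + 6770) + 51702) = 1/(-29961 + 51702) = 1/21741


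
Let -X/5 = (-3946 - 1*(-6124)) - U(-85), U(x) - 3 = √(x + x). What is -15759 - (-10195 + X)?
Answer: 5311 - 5*I*√170 ≈ 5311.0 - 65.192*I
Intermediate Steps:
U(x) = 3 + √2*√x (U(x) = 3 + √(x + x) = 3 + √(2*x) = 3 + √2*√x)
X = -10875 + 5*I*√170 (X = -5*((-3946 - 1*(-6124)) - (3 + √2*√(-85))) = -5*((-3946 + 6124) - (3 + √2*(I*√85))) = -5*(2178 - (3 + I*√170)) = -5*(2178 + (-3 - I*√170)) = -5*(2175 - I*√170) = -10875 + 5*I*√170 ≈ -10875.0 + 65.192*I)
-15759 - (-10195 + X) = -15759 - (-10195 + (-10875 + 5*I*√170)) = -15759 - (-21070 + 5*I*√170) = -15759 + (21070 - 5*I*√170) = 5311 - 5*I*√170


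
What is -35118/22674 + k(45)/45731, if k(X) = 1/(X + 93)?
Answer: -36937565155/23848807962 ≈ -1.5488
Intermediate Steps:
k(X) = 1/(93 + X)
-35118/22674 + k(45)/45731 = -35118/22674 + 1/((93 + 45)*45731) = -35118*1/22674 + (1/45731)/138 = -5853/3779 + (1/138)*(1/45731) = -5853/3779 + 1/6310878 = -36937565155/23848807962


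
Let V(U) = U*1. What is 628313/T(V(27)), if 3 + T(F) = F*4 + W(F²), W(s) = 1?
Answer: 628313/106 ≈ 5927.5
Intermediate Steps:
V(U) = U
T(F) = -2 + 4*F (T(F) = -3 + (F*4 + 1) = -3 + (4*F + 1) = -3 + (1 + 4*F) = -2 + 4*F)
628313/T(V(27)) = 628313/(-2 + 4*27) = 628313/(-2 + 108) = 628313/106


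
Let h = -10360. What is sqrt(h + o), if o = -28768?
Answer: 2*I*sqrt(9782) ≈ 197.81*I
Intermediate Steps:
sqrt(h + o) = sqrt(-10360 - 28768) = sqrt(-39128) = 2*I*sqrt(9782)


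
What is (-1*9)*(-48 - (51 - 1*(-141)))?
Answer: 2160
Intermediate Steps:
(-1*9)*(-48 - (51 - 1*(-141))) = -9*(-48 - (51 + 141)) = -9*(-48 - 1*192) = -9*(-48 - 192) = -9*(-240) = 2160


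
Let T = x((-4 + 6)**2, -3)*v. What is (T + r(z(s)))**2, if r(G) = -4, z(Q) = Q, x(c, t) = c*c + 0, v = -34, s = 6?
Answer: 300304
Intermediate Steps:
x(c, t) = c**2 (x(c, t) = c**2 + 0 = c**2)
T = -544 (T = ((-4 + 6)**2)**2*(-34) = (2**2)**2*(-34) = 4**2*(-34) = 16*(-34) = -544)
(T + r(z(s)))**2 = (-544 - 4)**2 = (-548)**2 = 300304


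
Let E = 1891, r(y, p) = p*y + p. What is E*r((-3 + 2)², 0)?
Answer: 0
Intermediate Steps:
r(y, p) = p + p*y
E*r((-3 + 2)², 0) = 1891*(0*(1 + (-3 + 2)²)) = 1891*(0*(1 + (-1)²)) = 1891*(0*(1 + 1)) = 1891*(0*2) = 1891*0 = 0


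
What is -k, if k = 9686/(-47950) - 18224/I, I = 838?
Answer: 220489417/10045525 ≈ 21.949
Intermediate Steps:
k = -220489417/10045525 (k = 9686/(-47950) - 18224/838 = 9686*(-1/47950) - 18224*1/838 = -4843/23975 - 9112/419 = -220489417/10045525 ≈ -21.949)
-k = -1*(-220489417/10045525) = 220489417/10045525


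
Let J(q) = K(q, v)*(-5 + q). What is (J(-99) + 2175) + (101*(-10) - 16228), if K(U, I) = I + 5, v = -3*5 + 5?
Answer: -14543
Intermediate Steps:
v = -10 (v = -15 + 5 = -10)
K(U, I) = 5 + I
J(q) = 25 - 5*q (J(q) = (5 - 10)*(-5 + q) = -5*(-5 + q) = 25 - 5*q)
(J(-99) + 2175) + (101*(-10) - 16228) = ((25 - 5*(-99)) + 2175) + (101*(-10) - 16228) = ((25 + 495) + 2175) + (-1010 - 16228) = (520 + 2175) - 17238 = 2695 - 17238 = -14543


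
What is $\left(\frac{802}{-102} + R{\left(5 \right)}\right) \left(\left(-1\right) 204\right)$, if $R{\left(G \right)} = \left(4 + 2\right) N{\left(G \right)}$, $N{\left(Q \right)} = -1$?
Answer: $2828$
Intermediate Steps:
$R{\left(G \right)} = -6$ ($R{\left(G \right)} = \left(4 + 2\right) \left(-1\right) = 6 \left(-1\right) = -6$)
$\left(\frac{802}{-102} + R{\left(5 \right)}\right) \left(\left(-1\right) 204\right) = \left(\frac{802}{-102} - 6\right) \left(\left(-1\right) 204\right) = \left(802 \left(- \frac{1}{102}\right) - 6\right) \left(-204\right) = \left(- \frac{401}{51} - 6\right) \left(-204\right) = \left(- \frac{707}{51}\right) \left(-204\right) = 2828$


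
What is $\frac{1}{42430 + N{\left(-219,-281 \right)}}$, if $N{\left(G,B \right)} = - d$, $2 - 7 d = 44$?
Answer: $\frac{1}{42436} \approx 2.3565 \cdot 10^{-5}$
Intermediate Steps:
$d = -6$ ($d = \frac{2}{7} - \frac{44}{7} = -6$)
$N{\left(G,B \right)} = 6$ ($N{\left(G,B \right)} = \left(-1\right) \left(-6\right) = 6$)
$\frac{1}{42430 + N{\left(-219,-281 \right)}} = \frac{1}{42430 + 6} = \frac{1}{42436}$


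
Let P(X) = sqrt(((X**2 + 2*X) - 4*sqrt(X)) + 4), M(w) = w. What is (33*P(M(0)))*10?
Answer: 660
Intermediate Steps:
P(X) = sqrt(4 + X**2 - 4*sqrt(X) + 2*X) (P(X) = sqrt((X**2 - 4*sqrt(X) + 2*X) + 4) = sqrt(4 + X**2 - 4*sqrt(X) + 2*X))
(33*P(M(0)))*10 = (33*sqrt(4 + 0**2 - 4*sqrt(0) + 2*0))*10 = (33*sqrt(4 + 0 - 4*0 + 0))*10 = (33*sqrt(4 + 0 + 0 + 0))*10 = (33*sqrt(4))*10 = (33*2)*10 = 66*10 = 660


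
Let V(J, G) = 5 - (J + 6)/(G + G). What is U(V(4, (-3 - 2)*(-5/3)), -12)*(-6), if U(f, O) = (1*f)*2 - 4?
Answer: -144/5 ≈ -28.800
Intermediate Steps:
V(J, G) = 5 - (6 + J)/(2*G)
U(f, O) = -4 + 2*f (U(f, O) = f*2 - 4 = 2*f - 4 = -4 + 2*f)
U(V(4, (-3 - 2)*(-5/3)), -12)*(-6) = (-4 + 2*((-6 - 1*4 + 10*((-3 - 2)*(-5/3)))/(2*(((-3 - 2)*(-5/3))))))*(-6) = (-4 + 2*((-6 - 4 + 10*(-(-25)/3))/(2*((-(-25)/3)))))*(-6) = (-4 + 2*((-6 - 4 + 10*(-5*(-5/3)))/(2*((-5*(-5/3))))))*(-6) = (-4 + 2*((-6 - 4 + 10*(25/3))/(2*(25/3))))*(-6) = (-4 + 2*((½)*(3/25)*(-6 - 4 + 250/3)))*(-6) = (-4 + 2*((½)*(3/25)*(220/3)))*(-6) = (-4 + 2*(22/5))*(-6) = (-4 + 44/5)*(-6) = (24/5)*(-6) = -144/5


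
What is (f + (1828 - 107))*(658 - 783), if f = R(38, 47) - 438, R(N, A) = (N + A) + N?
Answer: -175750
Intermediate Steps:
R(N, A) = A + 2*N (R(N, A) = (A + N) + N = A + 2*N)
f = -315 (f = (47 + 2*38) - 438 = (47 + 76) - 438 = 123 - 438 = -315)
(f + (1828 - 107))*(658 - 783) = (-315 + (1828 - 107))*(658 - 783) = (-315 + (1828 - 1*107))*(-125) = (-315 + (1828 - 107))*(-125) = (-315 + 1721)*(-125) = 1406*(-125) = -175750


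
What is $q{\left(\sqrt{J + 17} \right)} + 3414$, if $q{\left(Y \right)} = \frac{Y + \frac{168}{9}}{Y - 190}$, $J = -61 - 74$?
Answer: $\frac{185467235}{54327} - \frac{313 i \sqrt{118}}{54327} \approx 3413.9 - 0.062585 i$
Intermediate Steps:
$J = -135$ ($J = -61 - 74 = -135$)
$q{\left(Y \right)} = \frac{\frac{56}{3} + Y}{-190 + Y}$ ($q{\left(Y \right)} = \frac{Y + 168 \cdot \frac{1}{9}}{-190 + Y} = \frac{Y + \frac{56}{3}}{-190 + Y} = \frac{\frac{56}{3} + Y}{-190 + Y}$)
$q{\left(\sqrt{J + 17} \right)} + 3414 = \frac{\frac{56}{3} + \sqrt{-135 + 17}}{-190 + \sqrt{-135 + 17}} + 3414 = \frac{\frac{56}{3} + \sqrt{-118}}{-190 + \sqrt{-118}} + 3414 = \frac{\frac{56}{3} + i \sqrt{118}}{-190 + i \sqrt{118}} + 3414 = 3414 + \frac{\frac{56}{3} + i \sqrt{118}}{-190 + i \sqrt{118}}$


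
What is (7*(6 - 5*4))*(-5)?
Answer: 490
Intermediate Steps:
(7*(6 - 5*4))*(-5) = (7*(6 - 20))*(-5) = (7*(-14))*(-5) = -98*(-5) = 490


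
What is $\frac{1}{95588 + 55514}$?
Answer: $\frac{1}{151102} \approx 6.618 \cdot 10^{-6}$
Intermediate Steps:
$\frac{1}{95588 + 55514} = \frac{1}{151102}$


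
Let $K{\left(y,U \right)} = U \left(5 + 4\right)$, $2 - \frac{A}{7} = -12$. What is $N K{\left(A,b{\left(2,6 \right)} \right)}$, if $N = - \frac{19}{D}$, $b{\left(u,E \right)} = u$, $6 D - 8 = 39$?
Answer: $- \frac{2052}{47} \approx -43.66$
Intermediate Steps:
$D = \frac{47}{6}$ ($D = \frac{4}{3} + \frac{1}{6} \cdot 39 = \frac{4}{3} + \frac{13}{2} = \frac{47}{6} \approx 7.8333$)
$A = 98$ ($A = 14 - -84 = 14 + 84 = 98$)
$K{\left(y,U \right)} = 9 U$ ($K{\left(y,U \right)} = U 9 = 9 U$)
$N = - \frac{114}{47}$ ($N = - \frac{19}{\frac{47}{6}} = \left(-19\right) \frac{6}{47} = - \frac{114}{47} \approx -2.4255$)
$N K{\left(A,b{\left(2,6 \right)} \right)} = - \frac{114 \cdot 9 \cdot 2}{47} = \left(- \frac{114}{47}\right) 18 = - \frac{2052}{47}$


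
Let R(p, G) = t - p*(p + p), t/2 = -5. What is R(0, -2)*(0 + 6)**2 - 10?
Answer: -370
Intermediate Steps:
t = -10 (t = 2*(-5) = -10)
R(p, G) = -10 - 2*p**2 (R(p, G) = -10 - p*(p + p) = -10 - p*2*p = -10 - 2*p**2)
R(0, -2)*(0 + 6)**2 - 10 = (-10 - 2*0**2)*(0 + 6)**2 - 10 = (-10 - 2*0)*6**2 - 10 = (-10 + 0)*36 - 10 = -10*36 - 10 = -360 - 10 = -370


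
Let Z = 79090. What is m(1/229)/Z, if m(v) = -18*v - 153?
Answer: -7011/3622322 ≈ -0.0019355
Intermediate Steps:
m(v) = -153 - 18*v
m(1/229)/Z = (-153 - 18/229)/79090 = (-153 - 18*1/229)*(1/79090) = (-153 - 18/229)*(1/79090) = -35055/229*1/79090 = -7011/3622322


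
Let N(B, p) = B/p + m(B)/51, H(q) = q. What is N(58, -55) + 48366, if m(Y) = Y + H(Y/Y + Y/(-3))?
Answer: 23941033/495 ≈ 48366.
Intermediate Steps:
m(Y) = 1 + 2*Y/3 (m(Y) = Y + (Y/Y + Y/(-3)) = Y + (1 + Y*(-1/3)) = Y + (1 - Y/3) = 1 + 2*Y/3)
N(B, p) = 1/51 + 2*B/153 + B/p (N(B, p) = B/p + (1 + 2*B/3)/51 = B/p + (1 + 2*B/3)*(1/51) = B/p + (1/51 + 2*B/153) = 1/51 + 2*B/153 + B/p)
N(58, -55) + 48366 = (58 + (1/153)*(-55)*(3 + 2*58))/(-55) + 48366 = -(58 + (1/153)*(-55)*(3 + 116))/55 + 48366 = -(58 + (1/153)*(-55)*119)/55 + 48366 = -(58 - 385/9)/55 + 48366 = -1/55*137/9 + 48366 = -137/495 + 48366 = 23941033/495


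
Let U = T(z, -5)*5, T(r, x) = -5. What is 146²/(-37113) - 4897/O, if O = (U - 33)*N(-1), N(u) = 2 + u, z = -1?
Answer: 180506033/2152554 ≈ 83.857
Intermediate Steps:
U = -25 (U = -5*5 = -25)
O = -58 (O = (-25 - 33)*(2 - 1) = -58*1 = -58)
146²/(-37113) - 4897/O = 146²/(-37113) - 4897/(-58) = 21316*(-1/37113) - 4897*(-1/58) = -21316/37113 + 4897/58 = 180506033/2152554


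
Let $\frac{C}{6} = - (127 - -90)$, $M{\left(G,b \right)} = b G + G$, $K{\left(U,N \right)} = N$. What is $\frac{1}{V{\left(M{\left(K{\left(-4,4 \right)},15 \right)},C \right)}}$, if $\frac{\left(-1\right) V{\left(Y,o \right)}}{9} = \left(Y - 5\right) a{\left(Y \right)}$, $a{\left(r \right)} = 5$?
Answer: $- \frac{1}{2655} \approx -0.00037665$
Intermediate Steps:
$M{\left(G,b \right)} = G + G b$ ($M{\left(G,b \right)} = G b + G = G + G b$)
$C = -1302$ ($C = 6 \left(- (127 - -90)\right) = 6 \left(- (127 + 90)\right) = 6 \left(\left(-1\right) 217\right) = 6 \left(-217\right) = -1302$)
$V{\left(Y,o \right)} = 225 - 45 Y$ ($V{\left(Y,o \right)} = - 9 \left(Y - 5\right) 5 = - 9 \left(-5 + Y\right) 5 = - 9 \left(-25 + 5 Y\right) = 225 - 45 Y$)
$\frac{1}{V{\left(M{\left(K{\left(-4,4 \right)},15 \right)},C \right)}} = \frac{1}{225 - 45 \cdot 4 \left(1 + 15\right)} = \frac{1}{225 - 45 \cdot 4 \cdot 16} = \frac{1}{225 - 2880} = \frac{1}{-2655} = - \frac{1}{2655}$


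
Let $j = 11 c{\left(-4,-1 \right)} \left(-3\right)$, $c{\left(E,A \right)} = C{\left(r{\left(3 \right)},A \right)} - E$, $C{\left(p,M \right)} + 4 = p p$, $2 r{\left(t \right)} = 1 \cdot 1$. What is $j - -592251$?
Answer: $\frac{2368971}{4} \approx 5.9224 \cdot 10^{5}$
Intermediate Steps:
$r{\left(t \right)} = \frac{1}{2}$ ($r{\left(t \right)} = \frac{1 \cdot 1}{2} = \frac{1}{2} \cdot 1 = \frac{1}{2}$)
$C{\left(p,M \right)} = -4 + p^{2}$ ($C{\left(p,M \right)} = -4 + p p = -4 + p^{2}$)
$c{\left(E,A \right)} = - \frac{15}{4} - E$ ($c{\left(E,A \right)} = \left(-4 + \left(\frac{1}{2}\right)^{2}\right) - E = \left(-4 + \frac{1}{4}\right) - E = - \frac{15}{4} - E$)
$j = - \frac{33}{4}$ ($j = 11 \left(- \frac{15}{4} - -4\right) \left(-3\right) = 11 \left(- \frac{15}{4} + 4\right) \left(-3\right) = 11 \cdot \frac{1}{4} \left(-3\right) = \frac{11}{4} \left(-3\right) = - \frac{33}{4} \approx -8.25$)
$j - -592251 = - \frac{33}{4} - -592251 = - \frac{33}{4} + 592251 = \frac{2368971}{4}$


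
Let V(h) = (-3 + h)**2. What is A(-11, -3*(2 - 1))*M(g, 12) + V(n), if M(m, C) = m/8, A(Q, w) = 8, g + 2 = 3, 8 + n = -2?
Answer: 170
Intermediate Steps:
n = -10 (n = -8 - 2 = -10)
g = 1 (g = -2 + 3 = 1)
M(m, C) = m/8 (M(m, C) = m*(1/8) = m/8)
A(-11, -3*(2 - 1))*M(g, 12) + V(n) = 8*((1/8)*1) + (-3 - 10)**2 = 8*(1/8) + (-13)**2 = 1 + 169 = 170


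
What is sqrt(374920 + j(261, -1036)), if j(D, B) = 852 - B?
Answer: 2*sqrt(94202) ≈ 613.85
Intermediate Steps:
sqrt(374920 + j(261, -1036)) = sqrt(374920 + (852 - 1*(-1036))) = sqrt(374920 + (852 + 1036)) = sqrt(374920 + 1888) = sqrt(376808) = 2*sqrt(94202)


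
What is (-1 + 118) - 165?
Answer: -48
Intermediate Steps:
(-1 + 118) - 165 = 117 - 165 = -48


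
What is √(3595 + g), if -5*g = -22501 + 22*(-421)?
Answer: √248690/5 ≈ 99.738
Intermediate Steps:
g = 31763/5 (g = -(-22501 + 22*(-421))/5 = -(-22501 - 9262)/5 = -⅕*(-31763) = 31763/5 ≈ 6352.6)
√(3595 + g) = √(3595 + 31763/5) = √(49738/5) = √248690/5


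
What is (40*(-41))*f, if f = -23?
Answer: 37720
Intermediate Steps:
(40*(-41))*f = (40*(-41))*(-23) = -1640*(-23) = 37720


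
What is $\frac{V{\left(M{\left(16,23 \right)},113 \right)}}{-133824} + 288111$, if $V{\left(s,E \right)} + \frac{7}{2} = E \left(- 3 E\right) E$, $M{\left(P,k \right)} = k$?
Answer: $\frac{77120990317}{267648} \approx 2.8814 \cdot 10^{5}$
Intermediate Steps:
$V{\left(s,E \right)} = - \frac{7}{2} - 3 E^{3}$ ($V{\left(s,E \right)} = - \frac{7}{2} + E \left(- 3 E\right) E = - \frac{7}{2} + - 3 E^{2} E = - \frac{7}{2} - 3 E^{3}$)
$\frac{V{\left(M{\left(16,23 \right)},113 \right)}}{-133824} + 288111 = \frac{- \frac{7}{2} - 3 \cdot 113^{3}}{-133824} + 288111 = \left(- \frac{7}{2} - 4328691\right) \left(- \frac{1}{133824}\right) + 288111 = \left(- \frac{8657389}{2}\right) \left(- \frac{1}{133824}\right) + 288111 = \frac{8657389}{267648} + 288111 = \frac{77120990317}{267648}$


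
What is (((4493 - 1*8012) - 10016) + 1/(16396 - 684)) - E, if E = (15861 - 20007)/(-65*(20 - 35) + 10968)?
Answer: -846585385555/62549472 ≈ -13535.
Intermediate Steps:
E = -1382/3981 (E = -4146/(-65*(-15) + 10968) = -4146/(975 + 10968) = -4146/11943 = -4146*1/11943 = -1382/3981 ≈ -0.34715)
(((4493 - 1*8012) - 10016) + 1/(16396 - 684)) - E = (((4493 - 1*8012) - 10016) + 1/(16396 - 684)) - 1*(-1382/3981) = (((4493 - 8012) - 10016) + 1/15712) + 1382/3981 = ((-3519 - 10016) + 1/15712) + 1382/3981 = (-13535 + 1/15712) + 1382/3981 = -212661919/15712 + 1382/3981 = -846585385555/62549472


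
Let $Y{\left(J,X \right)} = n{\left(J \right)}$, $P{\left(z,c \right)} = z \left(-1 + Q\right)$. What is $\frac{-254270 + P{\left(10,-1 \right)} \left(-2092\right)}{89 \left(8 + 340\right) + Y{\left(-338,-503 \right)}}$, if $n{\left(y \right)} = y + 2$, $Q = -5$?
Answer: $- \frac{64375}{15318} \approx -4.2026$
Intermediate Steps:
$n{\left(y \right)} = 2 + y$
$P{\left(z,c \right)} = - 6 z$ ($P{\left(z,c \right)} = z \left(-1 - 5\right) = z \left(-6\right) = - 6 z$)
$Y{\left(J,X \right)} = 2 + J$
$\frac{-254270 + P{\left(10,-1 \right)} \left(-2092\right)}{89 \left(8 + 340\right) + Y{\left(-338,-503 \right)}} = \frac{-254270 + \left(-6\right) 10 \left(-2092\right)}{89 \left(8 + 340\right) + \left(2 - 338\right)} = \frac{-254270 - -125520}{89 \cdot 348 - 336} = \frac{-254270 + 125520}{30972 - 336} = - \frac{128750}{30636} = \left(-128750\right) \frac{1}{30636} = - \frac{64375}{15318}$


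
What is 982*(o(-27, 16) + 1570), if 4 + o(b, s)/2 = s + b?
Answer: 1512280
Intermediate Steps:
o(b, s) = -8 + 2*b + 2*s (o(b, s) = -8 + 2*(s + b) = -8 + 2*(b + s) = -8 + (2*b + 2*s) = -8 + 2*b + 2*s)
982*(o(-27, 16) + 1570) = 982*((-8 + 2*(-27) + 2*16) + 1570) = 982*((-8 - 54 + 32) + 1570) = 982*(-30 + 1570) = 982*1540 = 1512280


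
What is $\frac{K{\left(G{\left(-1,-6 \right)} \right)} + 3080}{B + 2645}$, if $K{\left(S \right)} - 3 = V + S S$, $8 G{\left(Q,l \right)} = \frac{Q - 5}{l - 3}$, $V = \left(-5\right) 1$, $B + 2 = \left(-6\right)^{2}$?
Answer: $\frac{443233}{385776} \approx 1.1489$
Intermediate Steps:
$B = 34$ ($B = -2 + \left(-6\right)^{2} = -2 + 36 = 34$)
$V = -5$
$G{\left(Q,l \right)} = \frac{-5 + Q}{8 \left(-3 + l\right)}$ ($G{\left(Q,l \right)} = \frac{\left(Q - 5\right) \frac{1}{l - 3}}{8} = \frac{\left(-5 + Q\right) \frac{1}{-3 + l}}{8} = \frac{\frac{1}{-3 + l} \left(-5 + Q\right)}{8} = \frac{-5 + Q}{8 \left(-3 + l\right)}$)
$K{\left(S \right)} = -2 + S^{2}$ ($K{\left(S \right)} = 3 + \left(-5 + S S\right) = 3 + \left(-5 + S^{2}\right) = -2 + S^{2}$)
$\frac{K{\left(G{\left(-1,-6 \right)} \right)} + 3080}{B + 2645} = \frac{\left(-2 + \left(\frac{-5 - 1}{8 \left(-3 - 6\right)}\right)^{2}\right) + 3080}{34 + 2645} = \frac{\left(-2 + \left(\frac{1}{8} \frac{1}{-9} \left(-6\right)\right)^{2}\right) + 3080}{2679} = \left(\left(-2 + \left(\frac{1}{8} \left(- \frac{1}{9}\right) \left(-6\right)\right)^{2}\right) + 3080\right) \frac{1}{2679} = \left(\left(-2 + \left(\frac{1}{12}\right)^{2}\right) + 3080\right) \frac{1}{2679} = \left(\left(-2 + \frac{1}{144}\right) + 3080\right) \frac{1}{2679} = \left(- \frac{287}{144} + 3080\right) \frac{1}{2679} = \frac{443233}{144} \cdot \frac{1}{2679} = \frac{443233}{385776}$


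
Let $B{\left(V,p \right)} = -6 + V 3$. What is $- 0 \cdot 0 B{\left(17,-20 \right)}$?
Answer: $0$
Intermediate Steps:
$B{\left(V,p \right)} = -6 + 3 V$
$- 0 \cdot 0 B{\left(17,-20 \right)} = - 0 \cdot 0 \left(-6 + 3 \cdot 17\right) = - 0 \left(-6 + 51\right) = - 0 \cdot 45 = \left(-1\right) 0 = 0$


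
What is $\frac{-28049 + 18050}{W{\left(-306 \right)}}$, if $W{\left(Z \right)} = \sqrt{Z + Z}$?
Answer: $\frac{3333 i \sqrt{17}}{34} \approx 404.19 i$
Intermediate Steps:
$W{\left(Z \right)} = \sqrt{2} \sqrt{Z}$ ($W{\left(Z \right)} = \sqrt{2 Z} = \sqrt{2} \sqrt{Z}$)
$\frac{-28049 + 18050}{W{\left(-306 \right)}} = \frac{-28049 + 18050}{\sqrt{2} \sqrt{-306}} = - \frac{9999}{\sqrt{2} \cdot 3 i \sqrt{34}} = - \frac{9999}{6 i \sqrt{17}} = - 9999 \left(- \frac{i \sqrt{17}}{102}\right) = \frac{3333 i \sqrt{17}}{34}$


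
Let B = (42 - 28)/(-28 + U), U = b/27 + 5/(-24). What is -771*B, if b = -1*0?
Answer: 259056/677 ≈ 382.65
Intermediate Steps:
b = 0
U = -5/24 (U = 0/27 + 5/(-24) = 0*(1/27) + 5*(-1/24) = 0 - 5/24 = -5/24 ≈ -0.20833)
B = -336/677 (B = (42 - 28)/(-28 - 5/24) = 14/(-677/24) = 14*(-24/677) = -336/677 ≈ -0.49631)
-771*B = -771*(-336/677) = 259056/677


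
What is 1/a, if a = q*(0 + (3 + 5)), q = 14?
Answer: 1/112 ≈ 0.0089286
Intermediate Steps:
a = 112 (a = 14*(0 + (3 + 5)) = 14*(0 + 8) = 14*8 = 112)
1/a = 1/112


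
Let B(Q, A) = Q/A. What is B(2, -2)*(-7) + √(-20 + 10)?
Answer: 7 + I*√10 ≈ 7.0 + 3.1623*I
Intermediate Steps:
B(2, -2)*(-7) + √(-20 + 10) = (2/(-2))*(-7) + √(-20 + 10) = (2*(-½))*(-7) + √(-10) = -1*(-7) + I*√10 = 7 + I*√10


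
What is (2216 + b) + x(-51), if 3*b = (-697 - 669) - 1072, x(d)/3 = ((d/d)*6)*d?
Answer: 1456/3 ≈ 485.33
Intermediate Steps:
x(d) = 18*d (x(d) = 3*(((d/d)*6)*d) = 3*((1*6)*d) = 3*(6*d) = 18*d)
b = -2438/3 (b = ((-697 - 669) - 1072)/3 = (-1366 - 1072)/3 = (1/3)*(-2438) = -2438/3 ≈ -812.67)
(2216 + b) + x(-51) = (2216 - 2438/3) + 18*(-51) = 4210/3 - 918 = 1456/3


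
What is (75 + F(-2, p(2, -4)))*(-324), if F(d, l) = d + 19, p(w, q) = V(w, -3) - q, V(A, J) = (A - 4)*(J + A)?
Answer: -29808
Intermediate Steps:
V(A, J) = (-4 + A)*(A + J)
p(w, q) = 12 + w² - q - 7*w (p(w, q) = (w² - 4*w - 4*(-3) + w*(-3)) - q = (w² - 4*w + 12 - 3*w) - q = (12 + w² - 7*w) - q = 12 + w² - q - 7*w)
F(d, l) = 19 + d
(75 + F(-2, p(2, -4)))*(-324) = (75 + (19 - 2))*(-324) = (75 + 17)*(-324) = 92*(-324) = -29808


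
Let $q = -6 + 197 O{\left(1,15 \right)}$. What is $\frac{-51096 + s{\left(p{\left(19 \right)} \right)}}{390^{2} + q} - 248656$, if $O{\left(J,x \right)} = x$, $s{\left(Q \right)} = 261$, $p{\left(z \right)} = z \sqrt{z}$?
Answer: $- \frac{12851304993}{51683} \approx -2.4866 \cdot 10^{5}$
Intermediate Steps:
$p{\left(z \right)} = z^{\frac{3}{2}}$
$q = 2949$ ($q = -6 + 197 \cdot 15 = -6 + 2955 = 2949$)
$\frac{-51096 + s{\left(p{\left(19 \right)} \right)}}{390^{2} + q} - 248656 = \frac{-51096 + 261}{390^{2} + 2949} - 248656 = - \frac{50835}{152100 + 2949} - 248656 = - \frac{50835}{155049} - 248656 = \left(-50835\right) \frac{1}{155049} - 248656 = - \frac{16945}{51683} - 248656 = - \frac{12851304993}{51683}$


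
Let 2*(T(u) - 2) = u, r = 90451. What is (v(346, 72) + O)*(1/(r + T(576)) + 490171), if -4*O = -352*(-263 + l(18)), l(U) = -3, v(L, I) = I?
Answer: -1037952766231232/90741 ≈ -1.1439e+10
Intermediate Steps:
T(u) = 2 + u/2
O = -23408 (O = -(-88)*(-263 - 3) = -(-88)*(-266) = -1/4*93632 = -23408)
(v(346, 72) + O)*(1/(r + T(576)) + 490171) = (72 - 23408)*(1/(90451 + (2 + (1/2)*576)) + 490171) = -23336*(1/(90451 + (2 + 288)) + 490171) = -23336*(1/(90451 + 290) + 490171) = -23336*(1/90741 + 490171) = -23336*44478606712/90741 = -1037952766231232/90741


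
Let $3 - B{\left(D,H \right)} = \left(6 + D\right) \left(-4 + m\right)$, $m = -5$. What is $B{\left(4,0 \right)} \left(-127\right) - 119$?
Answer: $-11930$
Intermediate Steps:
$B{\left(D,H \right)} = 57 + 9 D$ ($B{\left(D,H \right)} = 3 - \left(6 + D\right) \left(-4 - 5\right) = 3 - \left(6 + D\right) \left(-9\right) = 3 - \left(-54 - 9 D\right) = 3 + \left(54 + 9 D\right) = 57 + 9 D$)
$B{\left(4,0 \right)} \left(-127\right) - 119 = \left(57 + 9 \cdot 4\right) \left(-127\right) - 119 = \left(57 + 36\right) \left(-127\right) - 119 = 93 \left(-127\right) - 119 = -11811 - 119 = -11930$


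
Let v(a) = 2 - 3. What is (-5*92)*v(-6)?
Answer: 460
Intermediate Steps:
v(a) = -1
(-5*92)*v(-6) = -5*92*(-1) = -460*(-1) = 460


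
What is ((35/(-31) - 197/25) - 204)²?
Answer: 27252066724/600625 ≈ 45373.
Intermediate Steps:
((35/(-31) - 197/25) - 204)² = ((35*(-1/31) - 197*1/25) - 204)² = ((-35/31 - 197/25) - 204)² = (-6982/775 - 204)² = (-165082/775)² = 27252066724/600625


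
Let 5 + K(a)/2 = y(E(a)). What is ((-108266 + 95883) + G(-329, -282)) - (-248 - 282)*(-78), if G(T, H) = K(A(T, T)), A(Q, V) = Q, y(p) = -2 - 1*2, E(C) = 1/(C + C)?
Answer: -53741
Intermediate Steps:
E(C) = 1/(2*C)
y(p) = -4 (y(p) = -2 - 2 = -4)
K(a) = -18 (K(a) = -10 + 2*(-4) = -10 - 8 = -18)
G(T, H) = -18
((-108266 + 95883) + G(-329, -282)) - (-248 - 282)*(-78) = ((-108266 + 95883) - 18) - (-248 - 282)*(-78) = (-12383 - 18) - (-530)*(-78) = -12401 - 1*41340 = -12401 - 41340 = -53741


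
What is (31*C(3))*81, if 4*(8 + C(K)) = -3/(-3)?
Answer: -77841/4 ≈ -19460.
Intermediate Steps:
C(K) = -31/4 (C(K) = -8 + (-3/(-3))/4 = -8 + (-3*(-⅓))/4 = -8 + (¼)*1 = -8 + ¼ = -31/4)
(31*C(3))*81 = (31*(-31/4))*81 = -961/4*81 = -77841/4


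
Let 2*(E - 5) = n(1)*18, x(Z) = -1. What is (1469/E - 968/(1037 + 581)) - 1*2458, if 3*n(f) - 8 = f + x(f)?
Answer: -56492753/23461 ≈ -2407.9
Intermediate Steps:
n(f) = 7/3 + f/3 (n(f) = 8/3 + (f - 1)/3 = 8/3 + (-1 + f)/3 = 8/3 + (-⅓ + f/3) = 7/3 + f/3)
E = 29 (E = 5 + ((7/3 + (⅓)*1)*18)/2 = 5 + ((7/3 + ⅓)*18)/2 = 5 + ((8/3)*18)/2 = 5 + (½)*48 = 5 + 24 = 29)
(1469/E - 968/(1037 + 581)) - 1*2458 = (1469/29 - 968/(1037 + 581)) - 1*2458 = (1469*(1/29) - 968/1618) - 2458 = (1469/29 - 968*1/1618) - 2458 = (1469/29 - 484/809) - 2458 = 1174385/23461 - 2458 = -56492753/23461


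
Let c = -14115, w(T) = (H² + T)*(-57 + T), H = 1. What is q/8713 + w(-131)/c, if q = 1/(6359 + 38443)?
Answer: -636026275555/367328596266 ≈ -1.7315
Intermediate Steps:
q = 1/44802 ≈ 2.2320e-5
w(T) = (1 + T)*(-57 + T) (w(T) = (1² + T)*(-57 + T) = (1 + T)*(-57 + T))
q/8713 + w(-131)/c = (1/44802)/8713 + (-57 + (-131)² - 56*(-131))/(-14115) = (1/44802)*(1/8713) + (-57 + 17161 + 7336)*(-1/14115) = 1/390359826 + 24440*(-1/14115) = 1/390359826 - 4888/2823 = -636026275555/367328596266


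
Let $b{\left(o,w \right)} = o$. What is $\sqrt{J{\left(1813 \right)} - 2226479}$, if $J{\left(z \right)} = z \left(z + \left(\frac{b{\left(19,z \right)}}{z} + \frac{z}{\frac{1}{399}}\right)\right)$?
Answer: $2 \sqrt{328140285} \approx 36229.0$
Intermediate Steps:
$J{\left(z \right)} = z \left(\frac{19}{z} + 400 z\right)$ ($J{\left(z \right)} = z \left(z + \left(\frac{19}{z} + \frac{z}{\frac{1}{399}}\right)\right) = z \left(z + \left(\frac{19}{z} + z \frac{1}{\frac{1}{399}}\right)\right) = z \left(z + \left(\frac{19}{z} + z 399\right)\right) = z \left(z + \left(\frac{19}{z} + 399 z\right)\right) = z \left(\frac{19}{z} + 400 z\right)$)
$\sqrt{J{\left(1813 \right)} - 2226479} = \sqrt{\left(19 + 400 \cdot 1813^{2}\right) - 2226479} = \sqrt{\left(19 + 400 \cdot 3286969\right) - 2226479} = \sqrt{\left(19 + 1314787600\right) - 2226479} = \sqrt{1314787619 - 2226479} = \sqrt{1312561140} = 2 \sqrt{328140285}$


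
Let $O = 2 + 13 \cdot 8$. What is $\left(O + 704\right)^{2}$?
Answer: $656100$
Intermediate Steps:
$O = 106$ ($O = 2 + 104 = 106$)
$\left(O + 704\right)^{2} = \left(106 + 704\right)^{2} = 810^{2} = 656100$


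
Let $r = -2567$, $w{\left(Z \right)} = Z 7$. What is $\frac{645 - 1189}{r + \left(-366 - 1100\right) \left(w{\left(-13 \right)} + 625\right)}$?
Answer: $\frac{544}{785411} \approx 0.00069263$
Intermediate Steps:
$w{\left(Z \right)} = 7 Z$
$\frac{645 - 1189}{r + \left(-366 - 1100\right) \left(w{\left(-13 \right)} + 625\right)} = \frac{645 - 1189}{-2567 + \left(-366 - 1100\right) \left(7 \left(-13\right) + 625\right)} = - \frac{544}{-2567 - 1466 \left(-91 + 625\right)} = - \frac{544}{-2567 - 782844} = - \frac{544}{-785411} = \left(-544\right) \left(- \frac{1}{785411}\right) = \frac{544}{785411}$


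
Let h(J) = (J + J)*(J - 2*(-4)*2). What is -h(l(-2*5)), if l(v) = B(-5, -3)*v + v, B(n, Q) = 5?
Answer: -5280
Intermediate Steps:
l(v) = 6*v (l(v) = 5*v + v = 6*v)
h(J) = 2*J*(16 + J) (h(J) = (2*J)*(J + 8*2) = (2*J)*(J + 16) = (2*J)*(16 + J) = 2*J*(16 + J))
-h(l(-2*5)) = -2*6*(-2*5)*(16 + 6*(-2*5)) = -2*6*(-10)*(16 + 6*(-10)) = -2*(-60)*(16 - 60) = -2*(-60)*(-44) = -1*5280 = -5280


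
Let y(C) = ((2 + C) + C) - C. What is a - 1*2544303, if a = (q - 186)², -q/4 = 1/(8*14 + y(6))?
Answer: -2258725139/900 ≈ -2.5097e+6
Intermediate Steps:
y(C) = 2 + C (y(C) = (2 + 2*C) - C = 2 + C)
q = -1/30 (q = -4/(8*14 + (2 + 6)) = -4/(112 + 8) = -4/120 = -4*1/120 = -1/30 ≈ -0.033333)
a = 31147561/900 (a = (-1/30 - 186)² = (-5581/30)² = 31147561/900 ≈ 34608.)
a - 1*2544303 = 31147561/900 - 1*2544303 = 31147561/900 - 2544303 = -2258725139/900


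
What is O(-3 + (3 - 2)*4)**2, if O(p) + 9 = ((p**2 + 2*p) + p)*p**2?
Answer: 25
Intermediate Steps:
O(p) = -9 + p**2*(p**2 + 3*p) (O(p) = -9 + ((p**2 + 2*p) + p)*p**2 = -9 + (p**2 + 3*p)*p**2 = -9 + p**2*(p**2 + 3*p))
O(-3 + (3 - 2)*4)**2 = (-9 + (-3 + (3 - 2)*4)**4 + 3*(-3 + (3 - 2)*4)**3)**2 = (-9 + (-3 + 1*4)**4 + 3*(-3 + 1*4)**3)**2 = (-9 + (-3 + 4)**4 + 3*(-3 + 4)**3)**2 = (-9 + 1**4 + 3*1**3)**2 = (-9 + 1 + 3*1)**2 = (-9 + 1 + 3)**2 = (-5)**2 = 25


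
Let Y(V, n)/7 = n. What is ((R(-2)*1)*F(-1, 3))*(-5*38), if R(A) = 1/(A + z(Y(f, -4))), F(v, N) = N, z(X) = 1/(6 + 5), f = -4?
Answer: 2090/7 ≈ 298.57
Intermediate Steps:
Y(V, n) = 7*n
z(X) = 1/11
R(A) = 1/(1/11 + A) (R(A) = 1/(A + 1/11) = 1/(1/11 + A))
((R(-2)*1)*F(-1, 3))*(-5*38) = (((11/(1 + 11*(-2)))*1)*3)*(-5*38) = (((11/(1 - 22))*1)*3)*(-190) = (((11/(-21))*1)*3)*(-190) = (((11*(-1/21))*1)*3)*(-190) = (-11/21*1*3)*(-190) = -11/21*3*(-190) = -11/7*(-190) = 2090/7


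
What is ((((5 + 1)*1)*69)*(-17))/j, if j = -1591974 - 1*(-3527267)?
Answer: -7038/1935293 ≈ -0.0036367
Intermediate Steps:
j = 1935293 (j = -1591974 + 3527267 = 1935293)
((((5 + 1)*1)*69)*(-17))/j = ((((5 + 1)*1)*69)*(-17))/1935293 = (((6*1)*69)*(-17))*(1/1935293) = ((6*69)*(-17))*(1/1935293) = (414*(-17))*(1/1935293) = -7038*1/1935293 = -7038/1935293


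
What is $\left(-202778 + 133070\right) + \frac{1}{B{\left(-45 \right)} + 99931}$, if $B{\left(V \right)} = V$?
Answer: $- \frac{6962853287}{99886} \approx -69708.0$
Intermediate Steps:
$\left(-202778 + 133070\right) + \frac{1}{B{\left(-45 \right)} + 99931} = \left(-202778 + 133070\right) + \frac{1}{-45 + 99931} = -69708 + \frac{1}{99886} = - \frac{6962853287}{99886}$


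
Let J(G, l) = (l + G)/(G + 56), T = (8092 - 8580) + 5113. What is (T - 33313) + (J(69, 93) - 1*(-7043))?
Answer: -2705463/125 ≈ -21644.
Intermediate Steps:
T = 4625 (T = -488 + 5113 = 4625)
J(G, l) = (G + l)/(56 + G)
(T - 33313) + (J(69, 93) - 1*(-7043)) = (4625 - 33313) + ((69 + 93)/(56 + 69) - 1*(-7043)) = -28688 + (162/125 + 7043) = -28688 + 880537/125 = -2705463/125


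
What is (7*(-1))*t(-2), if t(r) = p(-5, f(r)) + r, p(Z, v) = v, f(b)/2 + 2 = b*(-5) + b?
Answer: -70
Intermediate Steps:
f(b) = -4 - 8*b (f(b) = -4 + 2*(b*(-5) + b) = -4 + 2*(-5*b + b) = -4 + 2*(-4*b) = -4 - 8*b)
t(r) = -4 - 7*r (t(r) = (-4 - 8*r) + r = -4 - 7*r)
(7*(-1))*t(-2) = (7*(-1))*(-4 - 7*(-2)) = -7*(-4 + 14) = -7*10 = -70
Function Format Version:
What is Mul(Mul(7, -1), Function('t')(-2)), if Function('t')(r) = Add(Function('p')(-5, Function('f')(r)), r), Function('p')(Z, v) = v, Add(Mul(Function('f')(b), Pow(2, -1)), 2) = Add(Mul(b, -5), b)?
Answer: -70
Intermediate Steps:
Function('f')(b) = Add(-4, Mul(-8, b)) (Function('f')(b) = Add(-4, Mul(2, Add(Mul(b, -5), b))) = Add(-4, Mul(2, Add(Mul(-5, b), b))) = Add(-4, Mul(2, Mul(-4, b))) = Add(-4, Mul(-8, b)))
Function('t')(r) = Add(-4, Mul(-7, r)) (Function('t')(r) = Add(Add(-4, Mul(-8, r)), r) = Add(-4, Mul(-7, r)))
Mul(Mul(7, -1), Function('t')(-2)) = Mul(Mul(7, -1), Add(-4, Mul(-7, -2))) = Mul(-7, Add(-4, 14)) = Mul(-7, 10) = -70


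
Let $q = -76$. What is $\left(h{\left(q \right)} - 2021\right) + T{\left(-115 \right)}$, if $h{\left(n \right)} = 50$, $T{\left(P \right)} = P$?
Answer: $-2086$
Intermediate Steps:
$\left(h{\left(q \right)} - 2021\right) + T{\left(-115 \right)} = \left(50 - 2021\right) - 115 = -1971 - 115 = -2086$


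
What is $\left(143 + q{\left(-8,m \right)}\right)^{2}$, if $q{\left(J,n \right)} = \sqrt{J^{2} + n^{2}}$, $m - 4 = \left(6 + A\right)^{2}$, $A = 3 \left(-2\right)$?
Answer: $20529 + 1144 \sqrt{5} \approx 23087.0$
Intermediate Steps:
$A = -6$
$m = 4$ ($m = 4 + \left(6 - 6\right)^{2} = 4 + 0^{2} = 4 + 0 = 4$)
$\left(143 + q{\left(-8,m \right)}\right)^{2} = \left(143 + \sqrt{\left(-8\right)^{2} + 4^{2}}\right)^{2} = \left(143 + \sqrt{64 + 16}\right)^{2} = \left(143 + \sqrt{80}\right)^{2} = \left(143 + 4 \sqrt{5}\right)^{2}$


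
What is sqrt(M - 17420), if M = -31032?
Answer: 2*I*sqrt(12113) ≈ 220.12*I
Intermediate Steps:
sqrt(M - 17420) = sqrt(-31032 - 17420) = sqrt(-48452) = 2*I*sqrt(12113)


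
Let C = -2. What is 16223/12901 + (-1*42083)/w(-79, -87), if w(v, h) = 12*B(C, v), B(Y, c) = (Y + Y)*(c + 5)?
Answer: -485288687/45824352 ≈ -10.590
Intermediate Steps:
B(Y, c) = 2*Y*(5 + c) (B(Y, c) = (2*Y)*(5 + c) = 2*Y*(5 + c))
w(v, h) = -240 - 48*v (w(v, h) = 12*(2*(-2)*(5 + v)) = 12*(-20 - 4*v) = -240 - 48*v)
16223/12901 + (-1*42083)/w(-79, -87) = 16223/12901 + (-1*42083)/(-240 - 48*(-79)) = 16223*(1/12901) - 42083/(-240 + 3792) = 16223/12901 - 42083/3552 = -485288687/45824352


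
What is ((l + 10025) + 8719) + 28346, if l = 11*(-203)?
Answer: 44857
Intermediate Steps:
l = -2233
((l + 10025) + 8719) + 28346 = ((-2233 + 10025) + 8719) + 28346 = (7792 + 8719) + 28346 = 16511 + 28346 = 44857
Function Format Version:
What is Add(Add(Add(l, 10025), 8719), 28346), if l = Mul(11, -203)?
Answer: 44857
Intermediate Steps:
l = -2233
Add(Add(Add(l, 10025), 8719), 28346) = Add(Add(Add(-2233, 10025), 8719), 28346) = Add(Add(7792, 8719), 28346) = Add(16511, 28346) = 44857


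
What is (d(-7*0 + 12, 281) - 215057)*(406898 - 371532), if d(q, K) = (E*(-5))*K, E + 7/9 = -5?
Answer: -65867512798/9 ≈ -7.3186e+9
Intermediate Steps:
E = -52/9 (E = -7/9 - 5 = -52/9 ≈ -5.7778)
d(q, K) = 260*K/9 (d(q, K) = (-52/9*(-5))*K = 260*K/9)
(d(-7*0 + 12, 281) - 215057)*(406898 - 371532) = ((260/9)*281 - 215057)*(406898 - 371532) = (73060/9 - 215057)*35366 = -1862453/9*35366 = -65867512798/9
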